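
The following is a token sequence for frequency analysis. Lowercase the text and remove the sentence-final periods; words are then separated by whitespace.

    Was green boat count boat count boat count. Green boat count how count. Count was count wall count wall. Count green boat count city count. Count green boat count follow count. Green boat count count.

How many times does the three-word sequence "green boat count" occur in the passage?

5

Scanning the 33 overlapping trigram windows for "green boat count":
  position 2–4: green boat count
  position 9–11: green boat count
  position 21–23: green boat count
  position 27–29: green boat count
  position 32–34: green boat count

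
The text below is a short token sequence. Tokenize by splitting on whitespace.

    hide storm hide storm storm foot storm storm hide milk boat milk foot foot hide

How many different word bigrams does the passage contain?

11

15 tokens → 14 bigram windows in total.
Repeated bigrams (each contributes count−1 duplicates):
  hide storm: 2
  storm hide: 2
  storm storm: 2
3 duplicate windows → 14 − 3 = 11 distinct.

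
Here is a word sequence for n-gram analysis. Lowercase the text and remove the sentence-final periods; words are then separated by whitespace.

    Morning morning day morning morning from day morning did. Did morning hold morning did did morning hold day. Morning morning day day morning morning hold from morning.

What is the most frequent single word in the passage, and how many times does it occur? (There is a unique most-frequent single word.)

Unigram frequencies (highest first):
  morning: 13
  day: 5
  did: 4
  hold: 3
  from: 2

"morning", 13 times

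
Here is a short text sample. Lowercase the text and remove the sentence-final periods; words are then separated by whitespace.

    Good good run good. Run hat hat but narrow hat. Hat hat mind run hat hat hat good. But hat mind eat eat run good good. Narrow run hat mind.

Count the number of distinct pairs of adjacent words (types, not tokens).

30 tokens → 29 bigram windows in total.
Repeated bigrams (each contributes count−1 duplicates):
  hat hat: 5
  hat mind: 3
  run hat: 3
  good good: 2
  good run: 2
  run good: 2
11 duplicate windows → 29 − 11 = 18 distinct.

18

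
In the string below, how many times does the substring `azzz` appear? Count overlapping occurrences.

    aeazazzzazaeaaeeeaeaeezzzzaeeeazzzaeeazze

Sliding a length-4 window over the 41 characters (38 positions):
  position 5–8: azzz
  position 31–34: azzz

2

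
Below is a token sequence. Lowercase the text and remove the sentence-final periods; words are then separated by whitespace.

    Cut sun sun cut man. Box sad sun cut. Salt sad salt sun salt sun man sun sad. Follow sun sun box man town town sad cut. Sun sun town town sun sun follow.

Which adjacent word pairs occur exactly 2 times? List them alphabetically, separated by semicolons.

cut sun; salt sun; sun cut; town town

Bigram counts meeting the condition (exactly 2 times):
  cut sun: 2
  salt sun: 2
  sun cut: 2
  town town: 2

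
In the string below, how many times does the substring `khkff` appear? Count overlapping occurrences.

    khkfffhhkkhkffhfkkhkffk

3

Sliding a length-5 window over the 23 characters (19 positions):
  position 1–5: khkff
  position 10–14: khkff
  position 18–22: khkff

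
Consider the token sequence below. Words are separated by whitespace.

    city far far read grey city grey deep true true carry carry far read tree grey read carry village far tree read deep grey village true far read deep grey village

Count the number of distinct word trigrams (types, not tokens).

31 tokens → 29 trigram windows in total.
Repeated trigrams (each contributes count−1 duplicates):
  deep grey village: 2
  read deep grey: 2
2 duplicate windows → 29 − 2 = 27 distinct.

27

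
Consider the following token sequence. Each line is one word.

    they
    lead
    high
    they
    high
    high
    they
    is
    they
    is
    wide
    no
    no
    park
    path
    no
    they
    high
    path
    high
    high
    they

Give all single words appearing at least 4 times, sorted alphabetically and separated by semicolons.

high; they

Unigram counts meeting the condition (at least 4 times):
  high: 6
  they: 6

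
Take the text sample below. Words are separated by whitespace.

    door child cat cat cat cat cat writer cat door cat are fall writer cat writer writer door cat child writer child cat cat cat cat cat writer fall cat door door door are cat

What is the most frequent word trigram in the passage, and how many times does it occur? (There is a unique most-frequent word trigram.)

Trigram frequencies (highest first):
  cat cat cat: 6
  child cat cat: 2
  cat cat writer: 2
  door child cat: 1
  cat writer cat: 1
  writer cat door: 1
  … (20 more, each ≤ 1)

"cat cat cat", 6 times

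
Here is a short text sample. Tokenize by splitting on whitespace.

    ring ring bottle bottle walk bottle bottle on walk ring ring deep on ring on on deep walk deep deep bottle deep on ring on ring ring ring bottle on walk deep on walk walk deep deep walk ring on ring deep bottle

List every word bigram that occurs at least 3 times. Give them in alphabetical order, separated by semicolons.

Bigram counts meeting the condition (at least 3 times):
  deep on: 3
  on ring: 4
  on walk: 3
  ring on: 3
  ring ring: 4
  walk deep: 3

deep on; on ring; on walk; ring on; ring ring; walk deep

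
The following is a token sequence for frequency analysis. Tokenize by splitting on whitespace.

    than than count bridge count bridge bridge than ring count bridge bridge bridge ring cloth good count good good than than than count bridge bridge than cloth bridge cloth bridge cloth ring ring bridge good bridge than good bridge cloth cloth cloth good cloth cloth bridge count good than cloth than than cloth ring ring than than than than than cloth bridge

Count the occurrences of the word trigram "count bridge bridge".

Scanning the 60 overlapping trigram windows for "count bridge bridge":
  position 5–7: count bridge bridge
  position 10–12: count bridge bridge
  position 23–25: count bridge bridge

3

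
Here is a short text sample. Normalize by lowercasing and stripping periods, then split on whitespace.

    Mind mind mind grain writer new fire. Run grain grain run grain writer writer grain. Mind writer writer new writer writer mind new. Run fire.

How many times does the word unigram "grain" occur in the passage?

Scanning the 25 tokens for "grain":
  position 4: grain
  position 9: grain
  position 10: grain
  position 12: grain
  position 15: grain

5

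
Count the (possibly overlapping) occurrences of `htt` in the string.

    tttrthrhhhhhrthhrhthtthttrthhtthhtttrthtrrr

Sliding a length-3 window over the 43 characters (41 positions):
  position 20–22: htt
  position 23–25: htt
  position 29–31: htt
  position 33–35: htt

4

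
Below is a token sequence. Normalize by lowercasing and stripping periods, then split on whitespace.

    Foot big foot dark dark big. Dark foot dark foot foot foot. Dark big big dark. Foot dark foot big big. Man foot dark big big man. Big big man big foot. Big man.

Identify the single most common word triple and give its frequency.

Trigram frequencies (highest first):
  big big man: 3
  big dark foot: 2
  dark foot dark: 2
  foot dark foot: 2
  foot dark big: 2
  dark big big: 2
  … (18 more, each ≤ 2)

"big big man", 3 times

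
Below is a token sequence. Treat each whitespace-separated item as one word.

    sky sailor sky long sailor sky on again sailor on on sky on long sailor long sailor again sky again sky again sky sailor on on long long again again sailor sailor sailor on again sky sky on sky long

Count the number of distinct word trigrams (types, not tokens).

35

40 tokens → 38 trigram windows in total.
Repeated trigrams (each contributes count−1 duplicates):
  again sky again: 2
  sailor on on: 2
  sky again sky: 2
3 duplicate windows → 38 − 3 = 35 distinct.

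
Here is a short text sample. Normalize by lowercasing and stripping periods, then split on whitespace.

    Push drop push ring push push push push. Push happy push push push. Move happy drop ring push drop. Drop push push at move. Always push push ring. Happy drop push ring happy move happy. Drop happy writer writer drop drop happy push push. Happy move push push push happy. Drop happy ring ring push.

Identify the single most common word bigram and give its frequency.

"push push", 11 times

Bigram frequencies (highest first):
  push push: 11
  happy drop: 4
  drop push: 3
  push ring: 3
  ring push: 3
  push happy: 3
  … (19 more, each ≤ 3)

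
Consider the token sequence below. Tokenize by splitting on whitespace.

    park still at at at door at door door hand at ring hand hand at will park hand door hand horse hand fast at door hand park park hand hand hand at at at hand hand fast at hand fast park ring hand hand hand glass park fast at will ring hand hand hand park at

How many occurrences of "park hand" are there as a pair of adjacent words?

Scanning the 55 overlapping bigram windows for "park hand":
  position 17–18: park hand
  position 28–29: park hand

2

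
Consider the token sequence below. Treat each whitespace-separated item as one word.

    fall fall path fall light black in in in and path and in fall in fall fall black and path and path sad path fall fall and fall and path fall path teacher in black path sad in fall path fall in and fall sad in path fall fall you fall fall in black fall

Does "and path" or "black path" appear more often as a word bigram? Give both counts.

"and path": 4 occurrences
"black path": 1 occurrence

"and path" (4 vs 1)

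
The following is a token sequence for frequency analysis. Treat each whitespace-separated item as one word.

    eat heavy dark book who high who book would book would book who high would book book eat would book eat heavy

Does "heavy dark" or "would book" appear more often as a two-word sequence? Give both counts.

"heavy dark": 1 occurrence
"would book": 4 occurrences

"would book" (4 vs 1)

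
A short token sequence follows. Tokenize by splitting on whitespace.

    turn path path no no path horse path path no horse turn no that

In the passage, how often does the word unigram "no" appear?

Scanning the 14 tokens for "no":
  position 4: no
  position 5: no
  position 10: no
  position 13: no

4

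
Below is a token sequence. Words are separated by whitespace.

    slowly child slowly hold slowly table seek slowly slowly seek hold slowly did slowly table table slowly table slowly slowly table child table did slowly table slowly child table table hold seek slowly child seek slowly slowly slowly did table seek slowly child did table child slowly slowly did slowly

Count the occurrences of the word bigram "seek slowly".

Scanning the 49 overlapping bigram windows for "seek slowly":
  position 7–8: seek slowly
  position 32–33: seek slowly
  position 35–36: seek slowly
  position 41–42: seek slowly

4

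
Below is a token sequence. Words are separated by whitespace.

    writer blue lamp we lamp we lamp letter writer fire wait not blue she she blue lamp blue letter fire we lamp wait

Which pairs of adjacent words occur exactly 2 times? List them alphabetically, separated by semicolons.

blue lamp; lamp we

Bigram counts meeting the condition (exactly 2 times):
  blue lamp: 2
  lamp we: 2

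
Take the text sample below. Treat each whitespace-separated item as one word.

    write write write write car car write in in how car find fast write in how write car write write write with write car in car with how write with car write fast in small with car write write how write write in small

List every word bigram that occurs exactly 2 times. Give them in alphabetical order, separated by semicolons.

Bigram counts meeting the condition (exactly 2 times):
  in how: 2
  in small: 2
  with car: 2
  write with: 2

in how; in small; with car; write with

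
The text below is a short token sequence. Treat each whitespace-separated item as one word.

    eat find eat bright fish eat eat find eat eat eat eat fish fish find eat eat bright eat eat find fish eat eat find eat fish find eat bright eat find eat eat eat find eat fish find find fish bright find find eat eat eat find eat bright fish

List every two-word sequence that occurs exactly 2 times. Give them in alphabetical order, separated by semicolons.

bright eat; bright fish; find find; find fish; fish eat

Bigram counts meeting the condition (exactly 2 times):
  bright eat: 2
  bright fish: 2
  find find: 2
  find fish: 2
  fish eat: 2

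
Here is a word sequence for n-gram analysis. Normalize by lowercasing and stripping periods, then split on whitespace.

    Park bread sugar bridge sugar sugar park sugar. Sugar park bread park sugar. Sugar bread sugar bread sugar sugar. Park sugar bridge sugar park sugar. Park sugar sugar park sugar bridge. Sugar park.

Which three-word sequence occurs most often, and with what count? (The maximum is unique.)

"sugar park sugar", 5 times

Trigram frequencies (highest first):
  sugar park sugar: 5
  sugar sugar park: 4
  sugar bridge sugar: 3
  park sugar sugar: 3
  sugar bread sugar: 2
  park sugar bridge: 2
  … (11 more, each ≤ 2)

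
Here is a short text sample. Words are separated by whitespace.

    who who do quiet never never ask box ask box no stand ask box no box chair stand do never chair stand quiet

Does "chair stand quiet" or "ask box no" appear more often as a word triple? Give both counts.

"ask box no" (2 vs 1)

"chair stand quiet": 1 occurrence
"ask box no": 2 occurrences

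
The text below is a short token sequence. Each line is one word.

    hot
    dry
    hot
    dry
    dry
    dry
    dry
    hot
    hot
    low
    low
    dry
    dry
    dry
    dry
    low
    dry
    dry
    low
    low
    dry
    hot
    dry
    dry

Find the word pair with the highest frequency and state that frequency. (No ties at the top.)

"dry dry", 8 times

Bigram frequencies (highest first):
  dry dry: 8
  hot dry: 3
  dry hot: 3
  low dry: 3
  low low: 2
  dry low: 2
  … (2 more, each ≤ 1)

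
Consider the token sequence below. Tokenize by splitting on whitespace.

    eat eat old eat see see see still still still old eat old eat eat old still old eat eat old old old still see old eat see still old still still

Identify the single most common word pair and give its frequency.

"old eat", 5 times

Bigram frequencies (highest first):
  old eat: 5
  eat old: 4
  eat eat: 3
  still still: 3
  still old: 3
  old still: 3
  … (6 more, each ≤ 2)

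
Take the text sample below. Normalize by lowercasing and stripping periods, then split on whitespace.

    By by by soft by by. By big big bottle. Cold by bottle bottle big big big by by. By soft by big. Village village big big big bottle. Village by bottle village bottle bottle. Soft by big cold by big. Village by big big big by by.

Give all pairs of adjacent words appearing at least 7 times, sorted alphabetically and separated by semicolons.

big big; by by

Bigram counts meeting the condition (at least 7 times):
  big big: 7
  by by: 7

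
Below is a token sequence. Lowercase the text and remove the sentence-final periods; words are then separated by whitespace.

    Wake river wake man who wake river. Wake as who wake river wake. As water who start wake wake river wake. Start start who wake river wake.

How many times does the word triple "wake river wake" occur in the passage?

5

Scanning the 25 overlapping trigram windows for "wake river wake":
  position 1–3: wake river wake
  position 6–8: wake river wake
  position 11–13: wake river wake
  position 19–21: wake river wake
  position 25–27: wake river wake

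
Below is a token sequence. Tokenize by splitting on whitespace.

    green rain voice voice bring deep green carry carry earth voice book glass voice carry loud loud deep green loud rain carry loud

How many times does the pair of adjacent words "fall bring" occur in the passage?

0

Scanning the 22 overlapping bigram windows for "fall bring":
  (none found)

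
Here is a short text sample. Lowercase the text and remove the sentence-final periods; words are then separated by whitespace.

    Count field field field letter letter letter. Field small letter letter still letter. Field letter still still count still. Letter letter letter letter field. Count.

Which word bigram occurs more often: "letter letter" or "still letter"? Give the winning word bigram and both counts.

"letter letter": 6 occurrences
"still letter": 2 occurrences

"letter letter" (6 vs 2)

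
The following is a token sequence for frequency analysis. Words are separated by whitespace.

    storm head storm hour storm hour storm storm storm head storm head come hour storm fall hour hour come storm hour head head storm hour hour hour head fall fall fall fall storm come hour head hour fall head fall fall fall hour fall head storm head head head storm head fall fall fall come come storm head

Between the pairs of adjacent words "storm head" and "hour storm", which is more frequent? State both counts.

"storm head" (6 vs 3)

"storm head": 6 occurrences
"hour storm": 3 occurrences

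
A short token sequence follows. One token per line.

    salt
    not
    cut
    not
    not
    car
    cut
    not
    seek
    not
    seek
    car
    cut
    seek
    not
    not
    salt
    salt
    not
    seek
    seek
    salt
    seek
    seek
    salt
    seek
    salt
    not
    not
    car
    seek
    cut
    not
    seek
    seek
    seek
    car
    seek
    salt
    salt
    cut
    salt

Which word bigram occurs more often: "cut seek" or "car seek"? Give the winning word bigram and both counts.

"car seek" (2 vs 1)

"cut seek": 1 occurrence
"car seek": 2 occurrences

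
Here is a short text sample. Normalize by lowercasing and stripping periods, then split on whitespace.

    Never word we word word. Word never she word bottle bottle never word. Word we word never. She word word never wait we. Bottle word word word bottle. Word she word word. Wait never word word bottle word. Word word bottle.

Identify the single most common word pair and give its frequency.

Bigram frequencies (highest first):
  word word: 10
  word bottle: 4
  never word: 3
  word never: 3
  she word: 3
  bottle word: 3
  … (11 more, each ≤ 2)

"word word", 10 times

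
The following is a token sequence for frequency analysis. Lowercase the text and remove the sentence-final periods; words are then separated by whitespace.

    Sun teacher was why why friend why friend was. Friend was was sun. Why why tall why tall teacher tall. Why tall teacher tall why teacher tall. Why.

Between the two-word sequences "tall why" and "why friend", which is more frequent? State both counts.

"tall why" (4 vs 2)

"tall why": 4 occurrences
"why friend": 2 occurrences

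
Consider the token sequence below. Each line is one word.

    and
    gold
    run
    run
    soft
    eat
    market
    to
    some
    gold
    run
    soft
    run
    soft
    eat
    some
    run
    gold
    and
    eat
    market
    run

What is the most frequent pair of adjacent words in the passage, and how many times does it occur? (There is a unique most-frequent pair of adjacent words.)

"run soft", 3 times

Bigram frequencies (highest first):
  run soft: 3
  gold run: 2
  soft eat: 2
  eat market: 2
  and gold: 1
  run run: 1
  … (10 more, each ≤ 1)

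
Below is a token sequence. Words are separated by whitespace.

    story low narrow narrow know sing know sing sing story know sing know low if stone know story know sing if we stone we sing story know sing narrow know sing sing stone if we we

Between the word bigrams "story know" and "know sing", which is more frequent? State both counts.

"know sing" (6 vs 3)

"story know": 3 occurrences
"know sing": 6 occurrences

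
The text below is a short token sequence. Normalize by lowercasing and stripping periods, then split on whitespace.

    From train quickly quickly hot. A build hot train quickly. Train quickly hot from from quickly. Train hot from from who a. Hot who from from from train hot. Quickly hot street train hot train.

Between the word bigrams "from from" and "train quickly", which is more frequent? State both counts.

"from from" (4 vs 3)

"from from": 4 occurrences
"train quickly": 3 occurrences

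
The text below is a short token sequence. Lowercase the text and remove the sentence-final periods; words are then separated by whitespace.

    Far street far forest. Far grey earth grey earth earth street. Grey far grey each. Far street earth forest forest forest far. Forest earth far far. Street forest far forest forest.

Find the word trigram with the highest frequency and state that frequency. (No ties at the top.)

"forest far forest", 2 times

Trigram frequencies (highest first):
  forest far forest: 2
  far street far: 1
  street far forest: 1
  far forest far: 1
  forest far grey: 1
  far grey earth: 1
  … (22 more, each ≤ 1)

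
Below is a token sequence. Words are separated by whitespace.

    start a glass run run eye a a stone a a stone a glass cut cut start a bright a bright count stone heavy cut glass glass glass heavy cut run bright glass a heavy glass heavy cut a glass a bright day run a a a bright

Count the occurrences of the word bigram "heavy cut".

3

Scanning the 47 overlapping bigram windows for "heavy cut":
  position 24–25: heavy cut
  position 29–30: heavy cut
  position 37–38: heavy cut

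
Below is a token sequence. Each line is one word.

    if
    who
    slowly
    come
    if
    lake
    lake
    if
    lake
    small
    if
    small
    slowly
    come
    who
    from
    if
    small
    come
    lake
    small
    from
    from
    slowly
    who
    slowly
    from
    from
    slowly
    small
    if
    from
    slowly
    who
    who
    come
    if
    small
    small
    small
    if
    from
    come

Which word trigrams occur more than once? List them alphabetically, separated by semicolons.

from from slowly; from slowly who; small if from

Trigram counts meeting the condition (more than once):
  from from slowly: 2
  from slowly who: 2
  small if from: 2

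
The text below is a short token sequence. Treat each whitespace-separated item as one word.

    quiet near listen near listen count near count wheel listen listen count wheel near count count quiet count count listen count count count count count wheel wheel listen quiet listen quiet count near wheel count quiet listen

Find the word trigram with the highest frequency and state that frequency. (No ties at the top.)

Trigram frequencies (highest first):
  count count count: 3
  quiet near listen: 1
  near listen near: 1
  listen near listen: 1
  near listen count: 1
  listen count near: 1
  … (27 more, each ≤ 1)

"count count count", 3 times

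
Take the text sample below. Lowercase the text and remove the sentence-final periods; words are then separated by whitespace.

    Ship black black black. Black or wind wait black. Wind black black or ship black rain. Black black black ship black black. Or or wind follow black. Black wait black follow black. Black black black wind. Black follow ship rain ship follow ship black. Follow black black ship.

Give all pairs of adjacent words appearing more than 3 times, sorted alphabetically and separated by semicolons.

Bigram counts meeting the condition (more than 3 times):
  black black: 12
  ship black: 4

black black; ship black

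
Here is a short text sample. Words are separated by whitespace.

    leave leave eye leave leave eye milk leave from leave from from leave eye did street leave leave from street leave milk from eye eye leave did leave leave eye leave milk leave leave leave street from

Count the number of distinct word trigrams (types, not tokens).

32

37 tokens → 35 trigram windows in total.
Repeated trigrams (each contributes count−1 duplicates):
  leave leave eye: 3
  leave eye leave: 2
3 duplicate windows → 35 − 3 = 32 distinct.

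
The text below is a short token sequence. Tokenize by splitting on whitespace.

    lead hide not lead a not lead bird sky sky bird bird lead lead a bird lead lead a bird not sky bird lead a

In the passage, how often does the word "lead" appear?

8

Scanning the 25 tokens for "lead":
  position 1: lead
  position 4: lead
  position 7: lead
  position 13: lead
  position 14: lead
  position 17: lead
  position 18: lead
  position 24: lead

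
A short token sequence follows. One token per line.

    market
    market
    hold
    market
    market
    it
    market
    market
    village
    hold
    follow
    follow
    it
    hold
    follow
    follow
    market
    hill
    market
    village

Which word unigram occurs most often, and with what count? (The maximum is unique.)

"market", 8 times

Unigram frequencies (highest first):
  market: 8
  follow: 4
  hold: 3
  it: 2
  village: 2
  hill: 1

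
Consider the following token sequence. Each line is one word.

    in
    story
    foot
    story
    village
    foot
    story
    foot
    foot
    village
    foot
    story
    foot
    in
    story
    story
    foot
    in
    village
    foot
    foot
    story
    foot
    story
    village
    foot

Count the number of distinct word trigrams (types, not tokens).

17

26 tokens → 24 trigram windows in total.
Repeated trigrams (each contributes count−1 duplicates):
  foot story foot: 3
  foot story village: 2
  story foot in: 2
  story foot story: 2
  story village foot: 2
  village foot story: 2
7 duplicate windows → 24 − 7 = 17 distinct.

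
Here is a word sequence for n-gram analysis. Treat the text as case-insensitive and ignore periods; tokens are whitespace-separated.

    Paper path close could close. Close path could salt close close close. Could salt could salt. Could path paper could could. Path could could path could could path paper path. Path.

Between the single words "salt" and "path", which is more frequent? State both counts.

"salt": 3 occurrences
"path": 8 occurrences

"path" (8 vs 3)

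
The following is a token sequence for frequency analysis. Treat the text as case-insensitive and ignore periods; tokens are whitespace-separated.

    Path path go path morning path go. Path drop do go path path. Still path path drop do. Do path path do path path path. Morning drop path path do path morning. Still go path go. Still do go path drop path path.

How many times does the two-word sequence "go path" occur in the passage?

Scanning the 42 overlapping bigram windows for "go path":
  position 3–4: go path
  position 7–8: go path
  position 11–12: go path
  position 34–35: go path
  position 39–40: go path

5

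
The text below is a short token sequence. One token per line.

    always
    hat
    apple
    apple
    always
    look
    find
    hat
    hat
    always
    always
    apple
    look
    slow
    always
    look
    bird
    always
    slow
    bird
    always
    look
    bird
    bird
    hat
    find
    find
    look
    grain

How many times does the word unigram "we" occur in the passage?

0

Scanning the 29 tokens for "we":
  (none found)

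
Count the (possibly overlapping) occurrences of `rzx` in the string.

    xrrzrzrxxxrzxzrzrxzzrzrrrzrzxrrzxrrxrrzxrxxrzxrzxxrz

Sliding a length-3 window over the 52 characters (50 positions):
  position 11–13: rzx
  position 27–29: rzx
  position 31–33: rzx
  position 38–40: rzx
  position 44–46: rzx
  position 47–49: rzx

6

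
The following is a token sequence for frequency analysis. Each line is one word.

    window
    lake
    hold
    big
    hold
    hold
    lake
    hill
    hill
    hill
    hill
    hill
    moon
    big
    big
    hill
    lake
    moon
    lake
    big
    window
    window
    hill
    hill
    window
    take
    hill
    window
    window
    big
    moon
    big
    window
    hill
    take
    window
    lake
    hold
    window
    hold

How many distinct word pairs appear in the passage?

28

40 tokens → 39 bigram windows in total.
Repeated bigrams (each contributes count−1 duplicates):
  hill hill: 5
  big window: 2
  hill window: 2
  lake hold: 2
  moon big: 2
  window hill: 2
  window lake: 2
  window window: 2
11 duplicate windows → 39 − 11 = 28 distinct.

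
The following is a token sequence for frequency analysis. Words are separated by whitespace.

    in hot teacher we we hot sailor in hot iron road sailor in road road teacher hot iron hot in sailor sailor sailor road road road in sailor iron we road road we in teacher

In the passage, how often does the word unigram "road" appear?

8

Scanning the 35 tokens for "road":
  position 11: road
  position 14: road
  position 15: road
  position 24: road
  position 25: road
  position 26: road
  position 31: road
  position 32: road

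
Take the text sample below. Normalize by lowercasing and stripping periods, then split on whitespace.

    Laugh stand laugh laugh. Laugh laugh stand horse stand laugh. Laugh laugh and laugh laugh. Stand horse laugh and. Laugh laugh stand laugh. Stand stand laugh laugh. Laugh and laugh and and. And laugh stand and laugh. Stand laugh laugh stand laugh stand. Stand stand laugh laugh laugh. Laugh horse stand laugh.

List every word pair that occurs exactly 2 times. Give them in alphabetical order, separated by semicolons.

Bigram counts meeting the condition (exactly 2 times):
  and and: 2
  horse stand: 2
  stand horse: 2

and and; horse stand; stand horse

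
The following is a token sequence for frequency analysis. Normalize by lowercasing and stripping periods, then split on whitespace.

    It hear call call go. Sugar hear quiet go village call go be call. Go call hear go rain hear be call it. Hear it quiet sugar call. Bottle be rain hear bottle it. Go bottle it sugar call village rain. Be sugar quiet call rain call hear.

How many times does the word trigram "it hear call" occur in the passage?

Scanning the 46 overlapping trigram windows for "it hear call":
  position 1–3: it hear call

1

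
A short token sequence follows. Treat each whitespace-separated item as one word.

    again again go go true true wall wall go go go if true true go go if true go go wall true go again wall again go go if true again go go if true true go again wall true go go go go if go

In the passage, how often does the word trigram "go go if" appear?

5

Scanning the 44 overlapping trigram windows for "go go if":
  position 10–12: go go if
  position 15–17: go go if
  position 27–29: go go if
  position 32–34: go go if
  position 43–45: go go if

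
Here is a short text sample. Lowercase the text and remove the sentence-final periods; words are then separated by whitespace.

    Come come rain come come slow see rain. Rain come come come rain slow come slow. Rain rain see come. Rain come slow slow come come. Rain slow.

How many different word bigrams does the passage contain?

28 tokens → 27 bigram windows in total.
Repeated bigrams (each contributes count−1 duplicates):
  come come: 5
  come rain: 4
  come slow: 3
  rain come: 3
  rain rain: 2
  rain slow: 2
  slow come: 2
14 duplicate windows → 27 − 14 = 13 distinct.

13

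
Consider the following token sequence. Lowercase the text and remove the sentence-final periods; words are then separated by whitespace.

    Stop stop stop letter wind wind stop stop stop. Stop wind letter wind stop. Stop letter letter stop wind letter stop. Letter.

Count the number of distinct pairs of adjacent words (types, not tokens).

22 tokens → 21 bigram windows in total.
Repeated bigrams (each contributes count−1 duplicates):
  stop stop: 6
  stop letter: 3
  letter stop: 2
  letter wind: 2
  stop wind: 2
  wind letter: 2
  wind stop: 2
12 duplicate windows → 21 − 12 = 9 distinct.

9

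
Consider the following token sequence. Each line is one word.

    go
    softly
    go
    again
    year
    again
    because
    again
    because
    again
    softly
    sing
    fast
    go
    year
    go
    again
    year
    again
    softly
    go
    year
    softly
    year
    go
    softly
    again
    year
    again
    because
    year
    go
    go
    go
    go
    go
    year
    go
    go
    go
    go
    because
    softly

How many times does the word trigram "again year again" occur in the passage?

Scanning the 41 overlapping trigram windows for "again year again":
  position 4–6: again year again
  position 17–19: again year again
  position 27–29: again year again

3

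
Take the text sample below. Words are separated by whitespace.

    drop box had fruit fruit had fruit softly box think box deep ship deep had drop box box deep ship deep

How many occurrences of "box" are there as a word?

5

Scanning the 21 tokens for "box":
  position 2: box
  position 9: box
  position 11: box
  position 17: box
  position 18: box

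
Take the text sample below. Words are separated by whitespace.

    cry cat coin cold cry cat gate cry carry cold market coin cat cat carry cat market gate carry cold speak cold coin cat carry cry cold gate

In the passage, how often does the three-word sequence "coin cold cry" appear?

Scanning the 26 overlapping trigram windows for "coin cold cry":
  position 3–5: coin cold cry

1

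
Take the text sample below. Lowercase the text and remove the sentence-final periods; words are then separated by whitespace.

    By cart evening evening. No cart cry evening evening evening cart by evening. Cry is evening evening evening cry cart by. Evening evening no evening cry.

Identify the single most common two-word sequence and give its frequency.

"evening evening", 6 times

Bigram frequencies (highest first):
  evening evening: 6
  evening cry: 3
  evening no: 2
  cart by: 2
  by evening: 2
  by cart: 1
  … (9 more, each ≤ 1)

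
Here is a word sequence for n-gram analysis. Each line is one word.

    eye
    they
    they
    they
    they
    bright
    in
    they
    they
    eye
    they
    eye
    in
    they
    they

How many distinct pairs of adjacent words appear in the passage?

15 tokens → 14 bigram windows in total.
Repeated bigrams (each contributes count−1 duplicates):
  they they: 5
  eye they: 2
  in they: 2
  they eye: 2
7 duplicate windows → 14 − 7 = 7 distinct.

7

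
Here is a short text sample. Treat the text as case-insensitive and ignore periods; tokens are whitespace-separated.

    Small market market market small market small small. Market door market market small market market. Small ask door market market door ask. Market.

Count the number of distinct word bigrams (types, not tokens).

10

23 tokens → 22 bigram windows in total.
Repeated bigrams (each contributes count−1 duplicates):
  market market: 5
  market small: 4
  small market: 4
  door market: 2
  market door: 2
12 duplicate windows → 22 − 12 = 10 distinct.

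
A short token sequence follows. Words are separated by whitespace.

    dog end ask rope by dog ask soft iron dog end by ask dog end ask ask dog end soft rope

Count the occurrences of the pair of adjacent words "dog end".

Scanning the 20 overlapping bigram windows for "dog end":
  position 1–2: dog end
  position 10–11: dog end
  position 14–15: dog end
  position 18–19: dog end

4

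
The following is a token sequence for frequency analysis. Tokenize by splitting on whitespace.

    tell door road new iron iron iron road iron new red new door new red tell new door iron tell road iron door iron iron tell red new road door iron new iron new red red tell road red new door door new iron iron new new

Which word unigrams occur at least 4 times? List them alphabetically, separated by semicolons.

door; iron; new; red; road; tell

Unigram counts meeting the condition (at least 4 times):
  door: 7
  iron: 12
  new: 12
  red: 6
  road: 5
  tell: 5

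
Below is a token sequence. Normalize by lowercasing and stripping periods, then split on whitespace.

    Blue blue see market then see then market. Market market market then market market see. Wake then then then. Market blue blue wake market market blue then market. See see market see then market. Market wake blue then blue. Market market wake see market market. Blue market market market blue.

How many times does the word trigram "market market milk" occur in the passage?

Scanning the 48 overlapping trigram windows for "market market milk":
  (none found)

0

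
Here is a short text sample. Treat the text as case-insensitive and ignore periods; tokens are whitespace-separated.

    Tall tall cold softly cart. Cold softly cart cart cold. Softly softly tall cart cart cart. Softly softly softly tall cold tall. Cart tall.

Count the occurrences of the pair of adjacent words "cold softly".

Scanning the 23 overlapping bigram windows for "cold softly":
  position 3–4: cold softly
  position 6–7: cold softly
  position 10–11: cold softly

3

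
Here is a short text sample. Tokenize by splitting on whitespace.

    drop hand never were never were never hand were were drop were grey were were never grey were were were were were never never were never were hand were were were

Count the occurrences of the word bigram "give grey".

Scanning the 30 overlapping bigram windows for "give grey":
  (none found)

0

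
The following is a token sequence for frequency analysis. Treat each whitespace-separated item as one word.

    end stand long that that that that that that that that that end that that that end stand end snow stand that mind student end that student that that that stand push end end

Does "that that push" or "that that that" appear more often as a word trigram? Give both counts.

"that that that" (9 vs 0)

"that that push": 0 occurrences
"that that that": 9 occurrences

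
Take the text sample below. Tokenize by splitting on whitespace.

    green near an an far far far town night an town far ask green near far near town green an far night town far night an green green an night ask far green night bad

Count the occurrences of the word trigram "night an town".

1

Scanning the 33 overlapping trigram windows for "night an town":
  position 9–11: night an town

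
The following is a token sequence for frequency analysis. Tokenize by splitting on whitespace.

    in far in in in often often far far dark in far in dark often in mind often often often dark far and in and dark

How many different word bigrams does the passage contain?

26 tokens → 25 bigram windows in total.
Repeated bigrams (each contributes count−1 duplicates):
  often often: 3
  far in: 2
  in far: 2
  in in: 2
5 duplicate windows → 25 − 5 = 20 distinct.

20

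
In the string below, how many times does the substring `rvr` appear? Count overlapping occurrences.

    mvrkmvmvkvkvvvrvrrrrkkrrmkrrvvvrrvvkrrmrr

Sliding a length-3 window over the 41 characters (39 positions):
  position 15–17: rvr

1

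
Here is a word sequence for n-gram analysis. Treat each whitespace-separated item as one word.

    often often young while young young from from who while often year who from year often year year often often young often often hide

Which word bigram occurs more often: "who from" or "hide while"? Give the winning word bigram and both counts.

"who from": 1 occurrence
"hide while": 0 occurrences

"who from" (1 vs 0)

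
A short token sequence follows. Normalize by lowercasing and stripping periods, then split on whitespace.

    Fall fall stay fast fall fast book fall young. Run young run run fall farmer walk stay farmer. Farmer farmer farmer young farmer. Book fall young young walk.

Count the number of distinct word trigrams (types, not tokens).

24

28 tokens → 26 trigram windows in total.
Repeated trigrams (each contributes count−1 duplicates):
  book fall young: 2
  farmer farmer farmer: 2
2 duplicate windows → 26 − 2 = 24 distinct.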